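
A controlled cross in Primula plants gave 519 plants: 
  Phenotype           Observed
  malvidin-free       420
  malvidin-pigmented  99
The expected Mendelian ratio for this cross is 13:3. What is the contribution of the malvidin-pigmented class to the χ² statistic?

Expected counts for N = 519 under a 13:3 ratio (total parts = 16):
  malvidin-free: 519 × 13/16 = 421.6875
  malvidin-pigmented: 519 × 3/16 = 97.3125
Contribution of malvidin-pigmented: (99 − 97.3125)² / 97.3125 = 0.0293

0.029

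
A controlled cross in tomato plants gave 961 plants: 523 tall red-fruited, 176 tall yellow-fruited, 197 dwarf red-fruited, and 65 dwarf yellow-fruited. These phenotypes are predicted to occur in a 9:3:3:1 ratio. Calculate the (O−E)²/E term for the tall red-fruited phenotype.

0.571

The 9:3:3:1 ratio has 16 parts, so with N = 961 the expected counts are:
  tall red-fruited: 961 × 9/16 = 540.5625
  tall yellow-fruited: 961 × 3/16 = 180.1875
  dwarf red-fruited: 961 × 3/16 = 180.1875
  dwarf yellow-fruited: 961 × 1/16 = 60.0625
Contribution of tall red-fruited: (523 − 540.5625)² / 540.5625 = 0.5706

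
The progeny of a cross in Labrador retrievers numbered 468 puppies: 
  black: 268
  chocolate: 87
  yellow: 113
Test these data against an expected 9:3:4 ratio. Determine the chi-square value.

The 9:3:4 ratio has 16 parts, so with N = 468 the expected counts are:
  black: 468 × 9/16 = 263.25
  chocolate: 468 × 3/16 = 87.75
  yellow: 468 × 4/16 = 117
χ² = Σ (O − E)² / E
  black: (268 − 263.25)² / 263.25 = 0.0857
  chocolate: (87 − 87.75)² / 87.75 = 0.0064
  yellow: (113 − 117)² / 117 = 0.1368
χ² = 0.0857 + 0.0064 + 0.1368 = 0.2289 ≈ 0.229

0.229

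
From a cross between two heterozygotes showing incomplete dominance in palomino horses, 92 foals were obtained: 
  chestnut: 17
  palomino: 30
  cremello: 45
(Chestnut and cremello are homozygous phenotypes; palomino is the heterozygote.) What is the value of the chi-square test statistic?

28.174

With incomplete dominance, a heterozygote × heterozygote cross gives a 1:2:1 phenotypic ratio.
Expected counts for N = 92 under a 1:2:1 ratio (total parts = 4):
  chestnut: 92 × 1/4 = 23
  palomino: 92 × 2/4 = 46
  cremello: 92 × 1/4 = 23
χ² = Σ (O − E)² / E
  chestnut: (17 − 23)² / 23 = 1.5652
  palomino: (30 − 46)² / 46 = 5.5652
  cremello: (45 − 23)² / 23 = 21.0435
χ² = 1.5652 + 5.5652 + 21.0435 = 28.1739 ≈ 28.174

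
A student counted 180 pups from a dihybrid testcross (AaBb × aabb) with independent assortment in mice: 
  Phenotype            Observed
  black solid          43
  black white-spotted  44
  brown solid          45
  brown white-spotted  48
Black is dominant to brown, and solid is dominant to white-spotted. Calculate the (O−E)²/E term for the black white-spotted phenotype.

0.022

A dihybrid testcross with independent assortment gives a 1:1:1:1 ratio.
Total ratio parts = 4. Expected numbers out of 180:
  black solid: 180 × 1/4 = 45
  black white-spotted: 180 × 1/4 = 45
  brown solid: 180 × 1/4 = 45
  brown white-spotted: 180 × 1/4 = 45
Contribution of black white-spotted: (44 − 45)² / 45 = 0.0222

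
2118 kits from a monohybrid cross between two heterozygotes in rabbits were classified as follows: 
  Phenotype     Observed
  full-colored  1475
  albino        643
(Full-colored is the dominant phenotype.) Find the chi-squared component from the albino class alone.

24.329

For a monohybrid cross between heterozygotes with complete dominance, the expected phenotypic ratio is 3:1.
Under the 3:1 hypothesis (Σ ratio = 4, N = 2118):
  full-colored: 2118 × 3/4 = 1588.5
  albino: 2118 × 1/4 = 529.5
Contribution of albino: (643 − 529.5)² / 529.5 = 24.3291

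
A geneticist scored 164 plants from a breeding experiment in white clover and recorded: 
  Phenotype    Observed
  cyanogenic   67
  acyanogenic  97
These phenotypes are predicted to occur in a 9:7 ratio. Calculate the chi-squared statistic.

15.797

Expected counts for N = 164 under a 9:7 ratio (total parts = 16):
  cyanogenic: 164 × 9/16 = 92.25
  acyanogenic: 164 × 7/16 = 71.75
χ² = Σ (O − E)² / E
  cyanogenic: (67 − 92.25)² / 92.25 = 6.9112
  acyanogenic: (97 − 71.75)² / 71.75 = 8.8859
χ² = 6.9112 + 8.8859 = 15.7971 ≈ 15.797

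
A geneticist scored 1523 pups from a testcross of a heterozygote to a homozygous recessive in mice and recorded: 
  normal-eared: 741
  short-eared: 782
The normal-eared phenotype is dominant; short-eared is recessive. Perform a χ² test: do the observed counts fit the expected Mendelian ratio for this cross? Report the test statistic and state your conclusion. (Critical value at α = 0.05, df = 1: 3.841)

A testcross of a heterozygote (Aa × aa) gives a 1:1 phenotypic ratio.
The 1:1 ratio has 2 parts, so with N = 1523 the expected counts are:
  normal-eared: 1523 × 1/2 = 761.5
  short-eared: 1523 × 1/2 = 761.5
χ² = Σ (O − E)² / E
  normal-eared: (741 − 761.5)² / 761.5 = 0.5519
  short-eared: (782 − 761.5)² / 761.5 = 0.5519
χ² = 0.5519 + 0.5519 = 1.1038 ≈ 1.104
Degrees of freedom = 2 − 1 = 1; critical value at α = 0.05 is 3.841.
Since 1.104 < 3.841, we fail to reject the null hypothesis — the data are consistent with the 1:1 ratio.

1.104; consistent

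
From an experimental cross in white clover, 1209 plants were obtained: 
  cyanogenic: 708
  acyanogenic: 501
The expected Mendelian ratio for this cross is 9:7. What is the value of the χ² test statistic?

2.623

Under the 9:7 hypothesis (Σ ratio = 16, N = 1209):
  cyanogenic: 1209 × 9/16 = 680.0625
  acyanogenic: 1209 × 7/16 = 528.9375
χ² = Σ (O − E)² / E
  cyanogenic: (708 − 680.0625)² / 680.0625 = 1.1477
  acyanogenic: (501 − 528.9375)² / 528.9375 = 1.4756
χ² = 1.1477 + 1.4756 = 2.6233 ≈ 2.623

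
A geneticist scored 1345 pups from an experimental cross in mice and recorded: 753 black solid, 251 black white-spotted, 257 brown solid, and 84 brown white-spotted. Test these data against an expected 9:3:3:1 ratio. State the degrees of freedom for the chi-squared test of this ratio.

3

A goodness-of-fit test with 4 phenotype classes has df = 4 − 1 = 3.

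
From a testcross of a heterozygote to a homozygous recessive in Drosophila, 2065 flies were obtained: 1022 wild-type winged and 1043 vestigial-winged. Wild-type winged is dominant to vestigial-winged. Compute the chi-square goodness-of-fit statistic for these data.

0.214

A testcross of a heterozygote (Aa × aa) gives a 1:1 phenotypic ratio.
The 1:1 ratio has 2 parts, so with N = 2065 the expected counts are:
  wild-type winged: 2065 × 1/2 = 1032.5
  vestigial-winged: 2065 × 1/2 = 1032.5
χ² = Σ (O − E)² / E
  wild-type winged: (1022 − 1032.5)² / 1032.5 = 0.1068
  vestigial-winged: (1043 − 1032.5)² / 1032.5 = 0.1068
χ² = 0.1068 + 0.1068 = 0.2136 ≈ 0.214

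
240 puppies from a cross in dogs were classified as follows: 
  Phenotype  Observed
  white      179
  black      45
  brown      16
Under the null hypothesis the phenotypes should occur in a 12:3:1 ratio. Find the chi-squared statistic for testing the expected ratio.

0.072

Expected counts for N = 240 under a 12:3:1 ratio (total parts = 16):
  white: 240 × 12/16 = 180
  black: 240 × 3/16 = 45
  brown: 240 × 1/16 = 15
χ² = Σ (O − E)² / E
  white: (179 − 180)² / 180 = 0.0056
  black: (45 − 45)² / 45 = 0.0000
  brown: (16 − 15)² / 15 = 0.0667
χ² = 0.0056 + 0.0000 + 0.0667 = 0.0723 ≈ 0.072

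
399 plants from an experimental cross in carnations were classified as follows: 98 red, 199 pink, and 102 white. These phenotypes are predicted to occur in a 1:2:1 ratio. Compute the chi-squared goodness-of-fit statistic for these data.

Total ratio parts = 4. Expected numbers out of 399:
  red: 399 × 1/4 = 99.75
  pink: 399 × 2/4 = 199.5
  white: 399 × 1/4 = 99.75
χ² = Σ (O − E)² / E
  red: (98 − 99.75)² / 99.75 = 0.0307
  pink: (199 − 199.5)² / 199.5 = 0.0013
  white: (102 − 99.75)² / 99.75 = 0.0508
χ² = 0.0307 + 0.0013 + 0.0508 = 0.0828 ≈ 0.083

0.083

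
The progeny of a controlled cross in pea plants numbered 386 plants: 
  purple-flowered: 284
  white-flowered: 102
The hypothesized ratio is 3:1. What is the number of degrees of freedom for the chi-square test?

A goodness-of-fit test with 2 phenotype classes has df = 2 − 1 = 1.

1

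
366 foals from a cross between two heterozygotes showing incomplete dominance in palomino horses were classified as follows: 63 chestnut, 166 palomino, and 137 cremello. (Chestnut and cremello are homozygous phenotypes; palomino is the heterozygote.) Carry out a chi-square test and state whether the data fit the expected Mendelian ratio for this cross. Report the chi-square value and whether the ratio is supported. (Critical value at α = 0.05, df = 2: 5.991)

With incomplete dominance, a heterozygote × heterozygote cross gives a 1:2:1 phenotypic ratio.
The 1:2:1 ratio has 4 parts, so with N = 366 the expected counts are:
  chestnut: 366 × 1/4 = 91.5
  palomino: 366 × 2/4 = 183
  cremello: 366 × 1/4 = 91.5
χ² = Σ (O − E)² / E
  chestnut: (63 − 91.5)² / 91.5 = 8.8770
  palomino: (166 − 183)² / 183 = 1.5792
  cremello: (137 − 91.5)² / 91.5 = 22.6257
χ² = 8.8770 + 1.5792 + 22.6257 = 33.0819 ≈ 33.082
Degrees of freedom = 3 − 1 = 2; critical value at α = 0.05 is 5.991.
Since 33.082 > 5.991, we reject the null hypothesis — the data do not fit the 1:2:1 ratio.

33.082; not consistent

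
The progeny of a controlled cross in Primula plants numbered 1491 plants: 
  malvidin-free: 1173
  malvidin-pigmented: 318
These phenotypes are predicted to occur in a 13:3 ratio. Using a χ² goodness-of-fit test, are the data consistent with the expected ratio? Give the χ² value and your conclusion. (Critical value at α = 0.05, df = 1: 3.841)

Expected counts for N = 1491 under a 13:3 ratio (total parts = 16):
  malvidin-free: 1491 × 13/16 = 1211.4375
  malvidin-pigmented: 1491 × 3/16 = 279.5625
χ² = Σ (O − E)² / E
  malvidin-free: (1173 − 1211.4375)² / 1211.4375 = 1.2196
  malvidin-pigmented: (318 − 279.5625)² / 279.5625 = 5.2848
χ² = 1.2196 + 5.2848 = 6.5044 ≈ 6.504
Degrees of freedom = 2 − 1 = 1; critical value at α = 0.05 is 3.841.
Since 6.504 > 3.841, we reject the null hypothesis — the data do not fit the 13:3 ratio.

6.504; not consistent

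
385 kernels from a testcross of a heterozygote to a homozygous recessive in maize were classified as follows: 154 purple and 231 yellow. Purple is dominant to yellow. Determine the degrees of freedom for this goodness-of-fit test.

A testcross of a heterozygote (Aa × aa) gives a 1:1 phenotypic ratio.
A goodness-of-fit test with 2 phenotype classes has df = 2 − 1 = 1.

1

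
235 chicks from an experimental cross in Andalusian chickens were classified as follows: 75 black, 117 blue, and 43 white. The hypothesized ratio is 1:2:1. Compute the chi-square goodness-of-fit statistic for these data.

Under the 1:2:1 hypothesis (Σ ratio = 4, N = 235):
  black: 235 × 1/4 = 58.75
  blue: 235 × 2/4 = 117.5
  white: 235 × 1/4 = 58.75
χ² = Σ (O − E)² / E
  black: (75 − 58.75)² / 58.75 = 4.4947
  blue: (117 − 117.5)² / 117.5 = 0.0021
  white: (43 − 58.75)² / 58.75 = 4.2223
χ² = 4.4947 + 0.0021 + 4.2223 = 8.7191 ≈ 8.719

8.719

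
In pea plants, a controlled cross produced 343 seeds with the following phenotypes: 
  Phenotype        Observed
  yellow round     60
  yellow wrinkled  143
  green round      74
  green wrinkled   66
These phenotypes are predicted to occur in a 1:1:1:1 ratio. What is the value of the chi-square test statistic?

52.114

Expected counts for N = 343 under a 1:1:1:1 ratio (total parts = 4):
  yellow round: 343 × 1/4 = 85.75
  yellow wrinkled: 343 × 1/4 = 85.75
  green round: 343 × 1/4 = 85.75
  green wrinkled: 343 × 1/4 = 85.75
χ² = Σ (O − E)² / E
  yellow round: (60 − 85.75)² / 85.75 = 7.7325
  yellow wrinkled: (143 − 85.75)² / 85.75 = 38.2223
  green round: (74 − 85.75)² / 85.75 = 1.6101
  green wrinkled: (66 − 85.75)² / 85.75 = 4.5488
χ² = 7.7325 + 38.2223 + 1.6101 + 4.5488 = 52.1137 ≈ 52.114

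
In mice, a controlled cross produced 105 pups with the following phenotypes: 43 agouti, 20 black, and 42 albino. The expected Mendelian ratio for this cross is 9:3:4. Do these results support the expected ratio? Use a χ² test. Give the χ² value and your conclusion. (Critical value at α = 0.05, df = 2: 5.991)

The 9:3:4 ratio has 16 parts, so with N = 105 the expected counts are:
  agouti: 105 × 9/16 = 59.0625
  black: 105 × 3/16 = 19.6875
  albino: 105 × 4/16 = 26.25
χ² = Σ (O − E)² / E
  agouti: (43 − 59.0625)² / 59.0625 = 4.3683
  black: (20 − 19.6875)² / 19.6875 = 0.0050
  albino: (42 − 26.25)² / 26.25 = 9.4500
χ² = 4.3683 + 0.0050 + 9.4500 = 13.8233 ≈ 13.823
Degrees of freedom = 3 − 1 = 2; critical value at α = 0.05 is 5.991.
Since 13.823 > 5.991, we reject the null hypothesis — the data do not fit the 9:3:4 ratio.

13.823; not consistent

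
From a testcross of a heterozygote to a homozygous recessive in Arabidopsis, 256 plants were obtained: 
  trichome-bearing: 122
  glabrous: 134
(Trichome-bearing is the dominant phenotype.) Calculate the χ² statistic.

A testcross of a heterozygote (Aa × aa) gives a 1:1 phenotypic ratio.
Expected counts for N = 256 under a 1:1 ratio (total parts = 2):
  trichome-bearing: 256 × 1/2 = 128
  glabrous: 256 × 1/2 = 128
χ² = Σ (O − E)² / E
  trichome-bearing: (122 − 128)² / 128 = 0.2812
  glabrous: (134 − 128)² / 128 = 0.2812
χ² = 0.2812 + 0.2812 = 0.5624 ≈ 0.562

0.562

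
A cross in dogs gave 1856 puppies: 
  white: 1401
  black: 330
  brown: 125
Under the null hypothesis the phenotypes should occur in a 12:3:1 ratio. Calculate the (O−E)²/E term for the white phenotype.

The 12:3:1 ratio has 16 parts, so with N = 1856 the expected counts are:
  white: 1856 × 12/16 = 1392
  black: 1856 × 3/16 = 348
  brown: 1856 × 1/16 = 116
Contribution of white: (1401 − 1392)² / 1392 = 0.0582

0.058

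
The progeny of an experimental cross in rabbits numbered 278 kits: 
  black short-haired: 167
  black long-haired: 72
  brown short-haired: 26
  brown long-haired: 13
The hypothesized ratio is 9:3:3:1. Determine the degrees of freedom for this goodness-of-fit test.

A goodness-of-fit test with 4 phenotype classes has df = 4 − 1 = 3.

3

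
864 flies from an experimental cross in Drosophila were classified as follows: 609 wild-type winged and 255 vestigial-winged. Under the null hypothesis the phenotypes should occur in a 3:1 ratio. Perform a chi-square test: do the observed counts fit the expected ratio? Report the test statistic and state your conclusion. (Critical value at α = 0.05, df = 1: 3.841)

9.389; not consistent

Expected counts for N = 864 under a 3:1 ratio (total parts = 4):
  wild-type winged: 864 × 3/4 = 648
  vestigial-winged: 864 × 1/4 = 216
χ² = Σ (O − E)² / E
  wild-type winged: (609 − 648)² / 648 = 2.3472
  vestigial-winged: (255 − 216)² / 216 = 7.0417
χ² = 2.3472 + 7.0417 = 9.3889 ≈ 9.389
Degrees of freedom = 2 − 1 = 1; critical value at α = 0.05 is 3.841.
Since 9.389 > 3.841, we reject the null hypothesis — the data do not fit the 3:1 ratio.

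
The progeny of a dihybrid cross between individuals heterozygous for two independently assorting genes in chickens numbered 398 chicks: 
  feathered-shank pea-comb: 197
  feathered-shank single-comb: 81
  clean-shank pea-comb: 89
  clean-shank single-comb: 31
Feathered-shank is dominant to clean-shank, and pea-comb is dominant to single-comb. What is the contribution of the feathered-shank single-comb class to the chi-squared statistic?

A dihybrid F₂ with independent assortment and complete dominance at both loci gives a 9:3:3:1 phenotypic ratio.
Under the 9:3:3:1 hypothesis (Σ ratio = 16, N = 398):
  feathered-shank pea-comb: 398 × 9/16 = 223.875
  feathered-shank single-comb: 398 × 3/16 = 74.625
  clean-shank pea-comb: 398 × 3/16 = 74.625
  clean-shank single-comb: 398 × 1/16 = 24.875
Contribution of feathered-shank single-comb: (81 − 74.625)² / 74.625 = 0.5446

0.545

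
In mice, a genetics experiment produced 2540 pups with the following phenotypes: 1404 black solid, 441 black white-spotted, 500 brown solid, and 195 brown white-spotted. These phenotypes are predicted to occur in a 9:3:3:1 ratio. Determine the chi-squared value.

Total ratio parts = 16. Expected numbers out of 2540:
  black solid: 2540 × 9/16 = 1428.75
  black white-spotted: 2540 × 3/16 = 476.25
  brown solid: 2540 × 3/16 = 476.25
  brown white-spotted: 2540 × 1/16 = 158.75
χ² = Σ (O − E)² / E
  black solid: (1404 − 1428.75)² / 1428.75 = 0.4287
  black white-spotted: (441 − 476.25)² / 476.25 = 2.6091
  brown solid: (500 − 476.25)² / 476.25 = 1.1844
  brown white-spotted: (195 − 158.75)² / 158.75 = 8.2776
χ² = 0.4287 + 2.6091 + 1.1844 + 8.2776 = 12.4998 ≈ 12.500

12.500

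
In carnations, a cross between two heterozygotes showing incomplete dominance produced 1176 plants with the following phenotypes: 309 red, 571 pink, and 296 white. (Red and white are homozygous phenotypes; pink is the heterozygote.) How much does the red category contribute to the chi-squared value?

0.765

With incomplete dominance, a heterozygote × heterozygote cross gives a 1:2:1 phenotypic ratio.
Under the 1:2:1 hypothesis (Σ ratio = 4, N = 1176):
  red: 1176 × 1/4 = 294
  pink: 1176 × 2/4 = 588
  white: 1176 × 1/4 = 294
Contribution of red: (309 − 294)² / 294 = 0.7653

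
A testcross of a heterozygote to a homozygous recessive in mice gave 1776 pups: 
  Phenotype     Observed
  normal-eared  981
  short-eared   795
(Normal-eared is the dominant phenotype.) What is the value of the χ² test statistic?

A testcross of a heterozygote (Aa × aa) gives a 1:1 phenotypic ratio.
Under the 1:1 hypothesis (Σ ratio = 2, N = 1776):
  normal-eared: 1776 × 1/2 = 888
  short-eared: 1776 × 1/2 = 888
χ² = Σ (O − E)² / E
  normal-eared: (981 − 888)² / 888 = 9.7399
  short-eared: (795 − 888)² / 888 = 9.7399
χ² = 9.7399 + 9.7399 = 19.4798 ≈ 19.480

19.480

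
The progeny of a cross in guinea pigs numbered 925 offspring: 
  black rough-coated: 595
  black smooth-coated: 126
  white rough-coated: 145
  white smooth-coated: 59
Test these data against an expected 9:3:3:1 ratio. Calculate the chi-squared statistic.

Expected counts for N = 925 under a 9:3:3:1 ratio (total parts = 16):
  black rough-coated: 925 × 9/16 = 520.3125
  black smooth-coated: 925 × 3/16 = 173.4375
  white rough-coated: 925 × 3/16 = 173.4375
  white smooth-coated: 925 × 1/16 = 57.8125
χ² = Σ (O − E)² / E
  black rough-coated: (595 − 520.3125)² / 520.3125 = 10.7209
  black smooth-coated: (126 − 173.4375)² / 173.4375 = 12.9748
  white rough-coated: (145 − 173.4375)² / 173.4375 = 4.6627
  white smooth-coated: (59 − 57.8125)² / 57.8125 = 0.0244
χ² = 10.7209 + 12.9748 + 4.6627 + 0.0244 = 28.3828 ≈ 28.383

28.383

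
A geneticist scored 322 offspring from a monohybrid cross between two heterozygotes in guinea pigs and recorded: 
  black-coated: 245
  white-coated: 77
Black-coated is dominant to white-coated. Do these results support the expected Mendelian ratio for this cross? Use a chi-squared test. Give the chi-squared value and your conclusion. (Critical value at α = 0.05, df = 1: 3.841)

For a monohybrid cross between heterozygotes with complete dominance, the expected phenotypic ratio is 3:1.
Under the 3:1 hypothesis (Σ ratio = 4, N = 322):
  black-coated: 322 × 3/4 = 241.5
  white-coated: 322 × 1/4 = 80.5
χ² = Σ (O − E)² / E
  black-coated: (245 − 241.5)² / 241.5 = 0.0507
  white-coated: (77 − 80.5)² / 80.5 = 0.1522
χ² = 0.0507 + 0.1522 = 0.2029 ≈ 0.203
Degrees of freedom = 2 − 1 = 1; critical value at α = 0.05 is 3.841.
Since 0.203 < 3.841, we fail to reject the null hypothesis — the data are consistent with the 3:1 ratio.

0.203; consistent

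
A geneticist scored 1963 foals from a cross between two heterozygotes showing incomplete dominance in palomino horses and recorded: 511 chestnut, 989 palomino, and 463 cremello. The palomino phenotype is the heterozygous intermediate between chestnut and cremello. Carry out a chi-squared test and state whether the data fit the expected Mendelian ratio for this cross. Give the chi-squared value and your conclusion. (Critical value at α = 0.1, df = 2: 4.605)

With incomplete dominance, a heterozygote × heterozygote cross gives a 1:2:1 phenotypic ratio.
Expected counts for N = 1963 under a 1:2:1 ratio (total parts = 4):
  chestnut: 1963 × 1/4 = 490.75
  palomino: 1963 × 2/4 = 981.5
  cremello: 1963 × 1/4 = 490.75
χ² = Σ (O − E)² / E
  chestnut: (511 − 490.75)² / 490.75 = 0.8356
  palomino: (989 − 981.5)² / 981.5 = 0.0573
  cremello: (463 − 490.75)² / 490.75 = 1.5692
χ² = 0.8356 + 0.0573 + 1.5692 = 2.4621 ≈ 2.462
Degrees of freedom = 3 − 1 = 2; critical value at α = 0.1 is 4.605.
Since 2.462 < 4.605, we fail to reject the null hypothesis — the data are consistent with the 1:2:1 ratio.

2.462; consistent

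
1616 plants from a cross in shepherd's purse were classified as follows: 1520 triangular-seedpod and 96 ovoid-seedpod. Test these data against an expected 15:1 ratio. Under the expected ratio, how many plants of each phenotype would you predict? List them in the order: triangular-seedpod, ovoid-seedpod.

1515, 101

Under the 15:1 hypothesis (Σ ratio = 16, N = 1616):
  triangular-seedpod: 1616 × 15/16 = 1515
  ovoid-seedpod: 1616 × 1/16 = 101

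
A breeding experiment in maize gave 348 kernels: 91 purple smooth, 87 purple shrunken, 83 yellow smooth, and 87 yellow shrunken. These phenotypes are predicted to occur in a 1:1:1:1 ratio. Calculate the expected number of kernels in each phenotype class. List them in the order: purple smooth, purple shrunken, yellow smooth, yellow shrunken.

87, 87, 87, 87

The 1:1:1:1 ratio has 4 parts, so with N = 348 the expected counts are:
  purple smooth: 348 × 1/4 = 87
  purple shrunken: 348 × 1/4 = 87
  yellow smooth: 348 × 1/4 = 87
  yellow shrunken: 348 × 1/4 = 87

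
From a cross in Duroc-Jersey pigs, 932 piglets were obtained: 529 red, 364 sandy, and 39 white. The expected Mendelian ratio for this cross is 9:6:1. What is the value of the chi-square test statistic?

7.006

Expected counts for N = 932 under a 9:6:1 ratio (total parts = 16):
  red: 932 × 9/16 = 524.25
  sandy: 932 × 6/16 = 349.5
  white: 932 × 1/16 = 58.25
χ² = Σ (O − E)² / E
  red: (529 − 524.25)² / 524.25 = 0.0430
  sandy: (364 − 349.5)² / 349.5 = 0.6016
  white: (39 − 58.25)² / 58.25 = 6.3616
χ² = 0.0430 + 0.6016 + 6.3616 = 7.0062 ≈ 7.006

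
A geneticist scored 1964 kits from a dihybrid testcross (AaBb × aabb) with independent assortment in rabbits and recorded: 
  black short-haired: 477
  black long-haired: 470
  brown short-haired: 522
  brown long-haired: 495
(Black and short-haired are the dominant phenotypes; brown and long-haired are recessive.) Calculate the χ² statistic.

3.287

A dihybrid testcross with independent assortment gives a 1:1:1:1 ratio.
Total ratio parts = 4. Expected numbers out of 1964:
  black short-haired: 1964 × 1/4 = 491
  black long-haired: 1964 × 1/4 = 491
  brown short-haired: 1964 × 1/4 = 491
  brown long-haired: 1964 × 1/4 = 491
χ² = Σ (O − E)² / E
  black short-haired: (477 − 491)² / 491 = 0.3992
  black long-haired: (470 − 491)² / 491 = 0.8982
  brown short-haired: (522 − 491)² / 491 = 1.9572
  brown long-haired: (495 − 491)² / 491 = 0.0326
χ² = 0.3992 + 0.8982 + 1.9572 + 0.0326 = 3.2872 ≈ 3.287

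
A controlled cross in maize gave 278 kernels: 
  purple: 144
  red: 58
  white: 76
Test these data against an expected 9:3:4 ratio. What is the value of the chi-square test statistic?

2.249

Total ratio parts = 16. Expected numbers out of 278:
  purple: 278 × 9/16 = 156.375
  red: 278 × 3/16 = 52.125
  white: 278 × 4/16 = 69.5
χ² = Σ (O − E)² / E
  purple: (144 − 156.375)² / 156.375 = 0.9793
  red: (58 − 52.125)² / 52.125 = 0.6622
  white: (76 − 69.5)² / 69.5 = 0.6079
χ² = 0.9793 + 0.6622 + 0.6079 = 2.2494 ≈ 2.249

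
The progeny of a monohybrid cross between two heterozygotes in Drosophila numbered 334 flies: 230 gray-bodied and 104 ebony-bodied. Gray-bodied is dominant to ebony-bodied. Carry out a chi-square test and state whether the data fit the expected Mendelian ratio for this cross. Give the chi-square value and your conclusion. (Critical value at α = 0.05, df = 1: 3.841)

6.711; not consistent

For a monohybrid cross between heterozygotes with complete dominance, the expected phenotypic ratio is 3:1.
Total ratio parts = 4. Expected numbers out of 334:
  gray-bodied: 334 × 3/4 = 250.5
  ebony-bodied: 334 × 1/4 = 83.5
χ² = Σ (O − E)² / E
  gray-bodied: (230 − 250.5)² / 250.5 = 1.6776
  ebony-bodied: (104 − 83.5)² / 83.5 = 5.0329
χ² = 1.6776 + 5.0329 = 6.7105 ≈ 6.711
Degrees of freedom = 2 − 1 = 1; critical value at α = 0.05 is 3.841.
Since 6.711 > 3.841, we reject the null hypothesis — the data do not fit the 3:1 ratio.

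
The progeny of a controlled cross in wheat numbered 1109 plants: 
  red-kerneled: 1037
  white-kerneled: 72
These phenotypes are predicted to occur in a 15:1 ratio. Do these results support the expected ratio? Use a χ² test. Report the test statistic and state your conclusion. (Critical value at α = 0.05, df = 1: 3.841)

0.111; consistent

Total ratio parts = 16. Expected numbers out of 1109:
  red-kerneled: 1109 × 15/16 = 1039.6875
  white-kerneled: 1109 × 1/16 = 69.3125
χ² = Σ (O − E)² / E
  red-kerneled: (1037 − 1039.6875)² / 1039.6875 = 0.0069
  white-kerneled: (72 − 69.3125)² / 69.3125 = 0.1042
χ² = 0.0069 + 0.1042 = 0.1111 ≈ 0.111
Degrees of freedom = 2 − 1 = 1; critical value at α = 0.05 is 3.841.
Since 0.111 < 3.841, we fail to reject the null hypothesis — the data are consistent with the 15:1 ratio.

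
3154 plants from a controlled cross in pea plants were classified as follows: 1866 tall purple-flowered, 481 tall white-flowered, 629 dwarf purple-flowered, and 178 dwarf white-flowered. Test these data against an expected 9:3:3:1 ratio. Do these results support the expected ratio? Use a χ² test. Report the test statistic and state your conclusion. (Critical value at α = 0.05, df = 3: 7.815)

Under the 9:3:3:1 hypothesis (Σ ratio = 16, N = 3154):
  tall purple-flowered: 3154 × 9/16 = 1774.125
  tall white-flowered: 3154 × 3/16 = 591.375
  dwarf purple-flowered: 3154 × 3/16 = 591.375
  dwarf white-flowered: 3154 × 1/16 = 197.125
χ² = Σ (O − E)² / E
  tall purple-flowered: (1866 − 1774.125)² / 1774.125 = 4.7578
  tall white-flowered: (481 − 591.375)² / 591.375 = 20.6005
  dwarf purple-flowered: (629 − 591.375)² / 591.375 = 2.3938
  dwarf white-flowered: (178 − 197.125)² / 197.125 = 1.8555
χ² = 4.7578 + 20.6005 + 2.3938 + 1.8555 = 29.6076 ≈ 29.608
Degrees of freedom = 4 − 1 = 3; critical value at α = 0.05 is 7.815.
Since 29.608 > 7.815, we reject the null hypothesis — the data do not fit the 9:3:3:1 ratio.

29.608; not consistent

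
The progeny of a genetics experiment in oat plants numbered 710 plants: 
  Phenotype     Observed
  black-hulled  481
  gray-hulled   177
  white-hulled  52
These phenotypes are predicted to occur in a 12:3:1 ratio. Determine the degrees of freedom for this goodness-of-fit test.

2

A goodness-of-fit test with 3 phenotype classes has df = 3 − 1 = 2.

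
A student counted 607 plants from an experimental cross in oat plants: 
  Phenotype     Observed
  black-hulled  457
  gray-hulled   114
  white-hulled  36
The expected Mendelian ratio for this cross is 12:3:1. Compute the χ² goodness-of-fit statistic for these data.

0.106

The 12:3:1 ratio has 16 parts, so with N = 607 the expected counts are:
  black-hulled: 607 × 12/16 = 455.25
  gray-hulled: 607 × 3/16 = 113.8125
  white-hulled: 607 × 1/16 = 37.9375
χ² = Σ (O − E)² / E
  black-hulled: (457 − 455.25)² / 455.25 = 0.0067
  gray-hulled: (114 − 113.8125)² / 113.8125 = 0.0003
  white-hulled: (36 − 37.9375)² / 37.9375 = 0.0989
χ² = 0.0067 + 0.0003 + 0.0989 = 0.1059 ≈ 0.106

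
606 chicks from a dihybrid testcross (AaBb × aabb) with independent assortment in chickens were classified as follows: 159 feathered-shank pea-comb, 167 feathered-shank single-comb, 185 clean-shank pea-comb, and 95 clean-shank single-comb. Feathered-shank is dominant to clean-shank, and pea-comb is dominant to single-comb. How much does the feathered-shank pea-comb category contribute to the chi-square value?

0.371

A dihybrid testcross with independent assortment gives a 1:1:1:1 ratio.
Expected counts for N = 606 under a 1:1:1:1 ratio (total parts = 4):
  feathered-shank pea-comb: 606 × 1/4 = 151.5
  feathered-shank single-comb: 606 × 1/4 = 151.5
  clean-shank pea-comb: 606 × 1/4 = 151.5
  clean-shank single-comb: 606 × 1/4 = 151.5
Contribution of feathered-shank pea-comb: (159 − 151.5)² / 151.5 = 0.3713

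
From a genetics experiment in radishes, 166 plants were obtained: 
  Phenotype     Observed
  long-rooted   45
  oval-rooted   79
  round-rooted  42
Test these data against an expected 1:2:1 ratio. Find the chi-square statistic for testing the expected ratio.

Total ratio parts = 4. Expected numbers out of 166:
  long-rooted: 166 × 1/4 = 41.5
  oval-rooted: 166 × 2/4 = 83
  round-rooted: 166 × 1/4 = 41.5
χ² = Σ (O − E)² / E
  long-rooted: (45 − 41.5)² / 41.5 = 0.2952
  oval-rooted: (79 − 83)² / 83 = 0.1928
  round-rooted: (42 − 41.5)² / 41.5 = 0.0060
χ² = 0.2952 + 0.1928 + 0.0060 = 0.494

0.494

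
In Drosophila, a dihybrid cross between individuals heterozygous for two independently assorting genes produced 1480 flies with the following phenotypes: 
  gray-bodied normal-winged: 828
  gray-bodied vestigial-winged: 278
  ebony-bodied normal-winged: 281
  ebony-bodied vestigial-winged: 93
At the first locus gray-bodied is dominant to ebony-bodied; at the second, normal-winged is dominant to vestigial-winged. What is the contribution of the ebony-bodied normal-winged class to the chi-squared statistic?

0.044

A dihybrid F₂ with independent assortment and complete dominance at both loci gives a 9:3:3:1 phenotypic ratio.
Under the 9:3:3:1 hypothesis (Σ ratio = 16, N = 1480):
  gray-bodied normal-winged: 1480 × 9/16 = 832.5
  gray-bodied vestigial-winged: 1480 × 3/16 = 277.5
  ebony-bodied normal-winged: 1480 × 3/16 = 277.5
  ebony-bodied vestigial-winged: 1480 × 1/16 = 92.5
Contribution of ebony-bodied normal-winged: (281 − 277.5)² / 277.5 = 0.0441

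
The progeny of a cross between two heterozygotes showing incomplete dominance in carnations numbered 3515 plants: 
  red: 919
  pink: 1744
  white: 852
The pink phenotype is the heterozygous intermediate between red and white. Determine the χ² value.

With incomplete dominance, a heterozygote × heterozygote cross gives a 1:2:1 phenotypic ratio.
Total ratio parts = 4. Expected numbers out of 3515:
  red: 3515 × 1/4 = 878.75
  pink: 3515 × 2/4 = 1757.5
  white: 3515 × 1/4 = 878.75
χ² = Σ (O − E)² / E
  red: (919 − 878.75)² / 878.75 = 1.8436
  pink: (1744 − 1757.5)² / 1757.5 = 0.1037
  white: (852 − 878.75)² / 878.75 = 0.8143
χ² = 1.8436 + 0.1037 + 0.8143 = 2.7616 ≈ 2.762

2.762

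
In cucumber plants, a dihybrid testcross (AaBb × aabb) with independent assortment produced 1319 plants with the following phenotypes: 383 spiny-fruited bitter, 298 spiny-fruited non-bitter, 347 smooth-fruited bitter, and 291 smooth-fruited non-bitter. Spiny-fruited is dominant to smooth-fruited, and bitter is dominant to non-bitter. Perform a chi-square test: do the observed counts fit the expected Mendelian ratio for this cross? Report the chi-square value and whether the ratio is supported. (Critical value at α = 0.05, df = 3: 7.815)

A dihybrid testcross with independent assortment gives a 1:1:1:1 ratio.
The 1:1:1:1 ratio has 4 parts, so with N = 1319 the expected counts are:
  spiny-fruited bitter: 1319 × 1/4 = 329.75
  spiny-fruited non-bitter: 1319 × 1/4 = 329.75
  smooth-fruited bitter: 1319 × 1/4 = 329.75
  smooth-fruited non-bitter: 1319 × 1/4 = 329.75
χ² = Σ (O − E)² / E
  spiny-fruited bitter: (383 − 329.75)² / 329.75 = 8.5991
  spiny-fruited non-bitter: (298 − 329.75)² / 329.75 = 3.0571
  smooth-fruited bitter: (347 − 329.75)² / 329.75 = 0.9024
  smooth-fruited non-bitter: (291 − 329.75)² / 329.75 = 4.5536
χ² = 8.5991 + 3.0571 + 0.9024 + 4.5536 = 17.1122 ≈ 17.112
Degrees of freedom = 4 − 1 = 3; critical value at α = 0.05 is 7.815.
Since 17.112 > 7.815, we reject the null hypothesis — the data do not fit the 1:1:1:1 ratio.

17.112; not consistent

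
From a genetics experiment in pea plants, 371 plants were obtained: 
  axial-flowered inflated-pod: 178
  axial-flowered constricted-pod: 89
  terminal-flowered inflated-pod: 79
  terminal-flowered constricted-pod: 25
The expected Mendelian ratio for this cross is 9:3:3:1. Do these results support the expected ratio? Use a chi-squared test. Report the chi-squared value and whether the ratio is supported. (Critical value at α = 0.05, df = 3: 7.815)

Total ratio parts = 16. Expected numbers out of 371:
  axial-flowered inflated-pod: 371 × 9/16 = 208.6875
  axial-flowered constricted-pod: 371 × 3/16 = 69.5625
  terminal-flowered inflated-pod: 371 × 3/16 = 69.5625
  terminal-flowered constricted-pod: 371 × 1/16 = 23.1875
χ² = Σ (O − E)² / E
  axial-flowered inflated-pod: (178 − 208.6875)² / 208.6875 = 4.5126
  axial-flowered constricted-pod: (89 − 69.5625)² / 69.5625 = 5.4313
  terminal-flowered inflated-pod: (79 − 69.5625)² / 69.5625 = 1.2804
  terminal-flowered constricted-pod: (25 − 23.1875)² / 23.1875 = 0.1417
χ² = 4.5126 + 5.4313 + 1.2804 + 0.1417 = 11.366
Degrees of freedom = 4 − 1 = 3; critical value at α = 0.05 is 7.815.
Since 11.366 > 7.815, we reject the null hypothesis — the data do not fit the 9:3:3:1 ratio.

11.366; not consistent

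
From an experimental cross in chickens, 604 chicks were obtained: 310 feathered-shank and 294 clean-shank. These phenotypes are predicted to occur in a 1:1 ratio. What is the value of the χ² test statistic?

0.424

Expected counts for N = 604 under a 1:1 ratio (total parts = 2):
  feathered-shank: 604 × 1/2 = 302
  clean-shank: 604 × 1/2 = 302
χ² = Σ (O − E)² / E
  feathered-shank: (310 − 302)² / 302 = 0.2119
  clean-shank: (294 − 302)² / 302 = 0.2119
χ² = 0.2119 + 0.2119 = 0.4238 ≈ 0.424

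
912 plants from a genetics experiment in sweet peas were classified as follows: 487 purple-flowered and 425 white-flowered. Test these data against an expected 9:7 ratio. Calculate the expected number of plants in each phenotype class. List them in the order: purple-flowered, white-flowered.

The 9:7 ratio has 16 parts, so with N = 912 the expected counts are:
  purple-flowered: 912 × 9/16 = 513
  white-flowered: 912 × 7/16 = 399

513, 399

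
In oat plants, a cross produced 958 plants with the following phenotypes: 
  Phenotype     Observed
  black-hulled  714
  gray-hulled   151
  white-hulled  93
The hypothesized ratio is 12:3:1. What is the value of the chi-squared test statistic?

22.916

Under the 12:3:1 hypothesis (Σ ratio = 16, N = 958):
  black-hulled: 958 × 12/16 = 718.5
  gray-hulled: 958 × 3/16 = 179.625
  white-hulled: 958 × 1/16 = 59.875
χ² = Σ (O − E)² / E
  black-hulled: (714 − 718.5)² / 718.5 = 0.0282
  gray-hulled: (151 − 179.625)² / 179.625 = 4.5617
  white-hulled: (93 − 59.875)² / 59.875 = 18.3259
χ² = 0.0282 + 4.5617 + 18.3259 = 22.9158 ≈ 22.916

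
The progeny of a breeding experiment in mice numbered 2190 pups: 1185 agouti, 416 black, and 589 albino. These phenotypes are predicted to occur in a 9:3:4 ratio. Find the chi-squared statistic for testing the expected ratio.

5.000

The 9:3:4 ratio has 16 parts, so with N = 2190 the expected counts are:
  agouti: 2190 × 9/16 = 1231.875
  black: 2190 × 3/16 = 410.625
  albino: 2190 × 4/16 = 547.5
χ² = Σ (O − E)² / E
  agouti: (1185 − 1231.875)² / 1231.875 = 1.7837
  black: (416 − 410.625)² / 410.625 = 0.0704
  albino: (589 − 547.5)² / 547.5 = 3.1457
χ² = 1.7837 + 0.0704 + 3.1457 = 4.9998 ≈ 5.000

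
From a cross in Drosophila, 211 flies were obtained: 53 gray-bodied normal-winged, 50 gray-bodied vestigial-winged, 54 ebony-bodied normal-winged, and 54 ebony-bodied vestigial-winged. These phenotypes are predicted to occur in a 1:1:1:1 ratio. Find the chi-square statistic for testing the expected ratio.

Under the 1:1:1:1 hypothesis (Σ ratio = 4, N = 211):
  gray-bodied normal-winged: 211 × 1/4 = 52.75
  gray-bodied vestigial-winged: 211 × 1/4 = 52.75
  ebony-bodied normal-winged: 211 × 1/4 = 52.75
  ebony-bodied vestigial-winged: 211 × 1/4 = 52.75
χ² = Σ (O − E)² / E
  gray-bodied normal-winged: (53 − 52.75)² / 52.75 = 0.0012
  gray-bodied vestigial-winged: (50 − 52.75)² / 52.75 = 0.1434
  ebony-bodied normal-winged: (54 − 52.75)² / 52.75 = 0.0296
  ebony-bodied vestigial-winged: (54 − 52.75)² / 52.75 = 0.0296
χ² = 0.0012 + 0.1434 + 0.0296 + 0.0296 = 0.2038 ≈ 0.204

0.204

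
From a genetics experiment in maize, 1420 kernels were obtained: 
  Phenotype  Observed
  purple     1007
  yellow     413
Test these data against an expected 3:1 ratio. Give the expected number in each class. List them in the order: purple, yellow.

1065, 355

The 3:1 ratio has 4 parts, so with N = 1420 the expected counts are:
  purple: 1420 × 3/4 = 1065
  yellow: 1420 × 1/4 = 355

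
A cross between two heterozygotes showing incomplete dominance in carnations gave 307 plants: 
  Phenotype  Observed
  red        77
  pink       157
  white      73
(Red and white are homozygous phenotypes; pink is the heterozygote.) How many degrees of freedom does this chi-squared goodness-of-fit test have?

2

With incomplete dominance, a heterozygote × heterozygote cross gives a 1:2:1 phenotypic ratio.
A goodness-of-fit test with 3 phenotype classes has df = 3 − 1 = 2.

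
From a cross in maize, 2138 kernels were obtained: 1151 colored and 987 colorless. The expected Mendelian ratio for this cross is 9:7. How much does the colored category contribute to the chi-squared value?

Total ratio parts = 16. Expected numbers out of 2138:
  colored: 2138 × 9/16 = 1202.625
  colorless: 2138 × 7/16 = 935.375
Contribution of colored: (1151 − 1202.625)² / 1202.625 = 2.2161

2.216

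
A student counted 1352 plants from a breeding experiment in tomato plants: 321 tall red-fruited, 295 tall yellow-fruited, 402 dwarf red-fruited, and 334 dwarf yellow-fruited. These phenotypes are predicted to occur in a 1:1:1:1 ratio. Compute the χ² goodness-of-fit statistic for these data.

Total ratio parts = 4. Expected numbers out of 1352:
  tall red-fruited: 1352 × 1/4 = 338
  tall yellow-fruited: 1352 × 1/4 = 338
  dwarf red-fruited: 1352 × 1/4 = 338
  dwarf yellow-fruited: 1352 × 1/4 = 338
χ² = Σ (O − E)² / E
  tall red-fruited: (321 − 338)² / 338 = 0.8550
  tall yellow-fruited: (295 − 338)² / 338 = 5.4704
  dwarf red-fruited: (402 − 338)² / 338 = 12.1183
  dwarf yellow-fruited: (334 − 338)² / 338 = 0.0473
χ² = 0.8550 + 5.4704 + 12.1183 + 0.0473 = 18.491

18.491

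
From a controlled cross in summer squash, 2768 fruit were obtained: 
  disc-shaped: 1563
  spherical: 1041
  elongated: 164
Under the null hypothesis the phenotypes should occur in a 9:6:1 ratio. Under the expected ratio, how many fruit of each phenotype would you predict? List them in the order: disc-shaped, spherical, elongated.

Expected counts for N = 2768 under a 9:6:1 ratio (total parts = 16):
  disc-shaped: 2768 × 9/16 = 1557
  spherical: 2768 × 6/16 = 1038
  elongated: 2768 × 1/16 = 173

1557, 1038, 173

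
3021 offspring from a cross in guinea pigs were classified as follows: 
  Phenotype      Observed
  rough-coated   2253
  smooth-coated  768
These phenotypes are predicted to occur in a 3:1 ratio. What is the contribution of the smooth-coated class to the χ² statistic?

0.215

Total ratio parts = 4. Expected numbers out of 3021:
  rough-coated: 3021 × 3/4 = 2265.75
  smooth-coated: 3021 × 1/4 = 755.25
Contribution of smooth-coated: (768 − 755.25)² / 755.25 = 0.2152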